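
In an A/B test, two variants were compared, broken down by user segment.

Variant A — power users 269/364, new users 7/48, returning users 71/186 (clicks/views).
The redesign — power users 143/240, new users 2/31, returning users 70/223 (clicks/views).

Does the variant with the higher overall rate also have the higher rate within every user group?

Power users: Variant A 269/364 = 73.9%, the redesign 143/240 = 59.6% → Variant A
New users: Variant A 7/48 = 14.6%, the redesign 2/31 = 6.5% → Variant A
Returning users: Variant A 71/186 = 38.2%, the redesign 70/223 = 31.4% → Variant A
Overall: Variant A 347/598 = 58.0%, the redesign 215/494 = 43.5% → Variant A
Variant A wins overall and in every user group — no reversal.

Yes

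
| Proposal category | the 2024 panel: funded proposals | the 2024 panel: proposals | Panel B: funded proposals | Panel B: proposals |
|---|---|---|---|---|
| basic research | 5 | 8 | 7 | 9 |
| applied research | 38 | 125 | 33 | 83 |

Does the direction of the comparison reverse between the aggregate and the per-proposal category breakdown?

No

Basic research: the 2024 panel 5/8 = 62.5%, Panel B 7/9 = 77.8% → Panel B
Applied research: the 2024 panel 38/125 = 30.4%, Panel B 33/83 = 39.8% → Panel B
Overall: the 2024 panel 43/133 = 32.3%, Panel B 40/92 = 43.5% → Panel B
Panel B wins overall and in every proposal group — no reversal.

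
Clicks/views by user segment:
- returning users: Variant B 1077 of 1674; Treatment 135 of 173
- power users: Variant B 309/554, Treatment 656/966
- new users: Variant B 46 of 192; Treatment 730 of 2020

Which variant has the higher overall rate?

Returning users: Variant B 1077/1674 = 64.3%, Treatment 135/173 = 78.0% → Treatment
Power users: Variant B 309/554 = 55.8%, Treatment 656/966 = 67.9% → Treatment
New users: Variant B 46/192 = 24.0%, Treatment 730/2020 = 36.1% → Treatment
Overall: Variant B 1432/2420 = 59.2%, Treatment 1521/3159 = 48.1% → Variant B
(Treatment wins every user group but Variant B wins overall — Treatment's views skew toward the low-rate new users group.)

Variant B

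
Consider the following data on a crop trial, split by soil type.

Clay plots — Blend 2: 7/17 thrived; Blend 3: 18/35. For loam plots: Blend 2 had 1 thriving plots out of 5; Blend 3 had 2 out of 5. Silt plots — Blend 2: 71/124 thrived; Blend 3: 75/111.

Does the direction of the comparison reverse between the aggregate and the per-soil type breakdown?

No

Clay: Blend 2 7/17 = 41.2%, Blend 3 18/35 = 51.4% → Blend 3
Loam: Blend 2 1/5 = 20.0%, Blend 3 2/5 = 40.0% → Blend 3
Silt: Blend 2 71/124 = 57.3%, Blend 3 75/111 = 67.6% → Blend 3
Overall: Blend 2 79/146 = 54.1%, Blend 3 95/151 = 62.9% → Blend 3
Blend 3 wins overall and in every soil group — no reversal.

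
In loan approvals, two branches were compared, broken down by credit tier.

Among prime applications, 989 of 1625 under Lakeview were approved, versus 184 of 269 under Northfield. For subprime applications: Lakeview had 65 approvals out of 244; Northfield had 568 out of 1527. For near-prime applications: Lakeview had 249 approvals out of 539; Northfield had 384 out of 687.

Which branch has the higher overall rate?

Prime: Lakeview 989/1625 = 60.9%, Northfield 184/269 = 68.4% → Northfield
Subprime: Lakeview 65/244 = 26.6%, Northfield 568/1527 = 37.2% → Northfield
Near-prime: Lakeview 249/539 = 46.2%, Northfield 384/687 = 55.9% → Northfield
Overall: Lakeview 1303/2408 = 54.1%, Northfield 1136/2483 = 45.8% → Lakeview
(Northfield wins every credit group but Lakeview wins overall — Northfield's applications skew toward the low-rate subprime group.)

Lakeview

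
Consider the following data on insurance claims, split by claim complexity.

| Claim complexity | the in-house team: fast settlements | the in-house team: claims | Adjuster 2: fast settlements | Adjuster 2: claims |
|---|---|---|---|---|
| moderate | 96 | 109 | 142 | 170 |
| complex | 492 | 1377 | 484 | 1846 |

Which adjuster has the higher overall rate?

the in-house team

Moderate: the in-house team 96/109 = 88.1%, Adjuster 2 142/170 = 83.5% → the in-house team
Complex: the in-house team 492/1377 = 35.7%, Adjuster 2 484/1846 = 26.2% → the in-house team
Overall: the in-house team 588/1486 = 39.6%, Adjuster 2 626/2016 = 31.1% → the in-house team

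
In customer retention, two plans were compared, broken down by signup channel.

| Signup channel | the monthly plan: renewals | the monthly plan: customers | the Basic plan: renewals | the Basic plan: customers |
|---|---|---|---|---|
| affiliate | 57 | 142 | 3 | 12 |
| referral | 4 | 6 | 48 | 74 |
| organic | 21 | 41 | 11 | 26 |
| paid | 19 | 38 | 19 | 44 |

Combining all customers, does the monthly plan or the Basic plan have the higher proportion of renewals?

Affiliate: the monthly plan 57/142 = 40.1%, the Basic plan 3/12 = 25.0% → the monthly plan
Referral: the monthly plan 4/6 = 66.7%, the Basic plan 48/74 = 64.9% → the monthly plan
Organic: the monthly plan 21/41 = 51.2%, the Basic plan 11/26 = 42.3% → the monthly plan
Paid: the monthly plan 19/38 = 50.0%, the Basic plan 19/44 = 43.2% → the monthly plan
Overall: the monthly plan 101/227 = 44.5%, the Basic plan 81/156 = 51.9% → the Basic plan
(The monthly plan wins every signup group but the Basic plan wins overall — the monthly plan's customers skew toward the low-rate affiliate group.)

the Basic plan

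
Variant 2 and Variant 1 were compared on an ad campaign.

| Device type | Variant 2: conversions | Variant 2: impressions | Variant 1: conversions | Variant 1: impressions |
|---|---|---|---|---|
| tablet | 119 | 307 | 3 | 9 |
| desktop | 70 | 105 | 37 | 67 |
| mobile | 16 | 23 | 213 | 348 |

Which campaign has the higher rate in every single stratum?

Tablet: Variant 2 119/307 = 38.8%, Variant 1 3/9 = 33.3% → Variant 2
Desktop: Variant 2 70/105 = 66.7%, Variant 1 37/67 = 55.2% → Variant 2
Mobile: Variant 2 16/23 = 69.6%, Variant 1 213/348 = 61.2% → Variant 2
Variant 2 has the higher rate in all 3 groups.

Variant 2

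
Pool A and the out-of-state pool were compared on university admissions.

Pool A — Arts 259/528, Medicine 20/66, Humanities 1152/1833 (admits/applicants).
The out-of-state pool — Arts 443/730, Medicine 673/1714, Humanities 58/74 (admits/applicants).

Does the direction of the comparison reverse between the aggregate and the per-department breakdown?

Yes

Arts: Pool A 259/528 = 49.1%, the out-of-state pool 443/730 = 60.7% → the out-of-state pool
Medicine: Pool A 20/66 = 30.3%, the out-of-state pool 673/1714 = 39.3% → the out-of-state pool
Humanities: Pool A 1152/1833 = 62.8%, the out-of-state pool 58/74 = 78.4% → the out-of-state pool
Overall: Pool A 1431/2427 = 59.0%, the out-of-state pool 1174/2518 = 46.6% → Pool A
The out-of-state pool wins each department group but Pool A wins overall — the comparison reverses. The out-of-state pool's applicants skew toward Medicine, which has a lower base rate.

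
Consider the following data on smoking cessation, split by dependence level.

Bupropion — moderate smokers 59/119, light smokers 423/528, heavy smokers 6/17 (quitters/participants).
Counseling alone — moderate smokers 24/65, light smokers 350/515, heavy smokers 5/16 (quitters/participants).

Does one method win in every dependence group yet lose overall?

Moderate smokers: bupropion 59/119 = 49.6%, counseling alone 24/65 = 36.9% → bupropion
Light smokers: bupropion 423/528 = 80.1%, counseling alone 350/515 = 68.0% → bupropion
Heavy smokers: bupropion 6/17 = 35.3%, counseling alone 5/16 = 31.2% → bupropion
Overall: bupropion 488/664 = 73.5%, counseling alone 379/596 = 63.6% → bupropion
Bupropion wins overall and in every dependence group — no reversal.

No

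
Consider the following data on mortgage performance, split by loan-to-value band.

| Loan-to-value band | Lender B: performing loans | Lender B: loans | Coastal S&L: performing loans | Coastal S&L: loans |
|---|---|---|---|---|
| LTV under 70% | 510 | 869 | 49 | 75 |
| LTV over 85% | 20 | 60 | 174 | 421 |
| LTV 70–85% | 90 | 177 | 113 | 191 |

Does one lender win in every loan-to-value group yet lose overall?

Yes

LTV under 70%: Lender B 510/869 = 58.7%, Coastal S&L 49/75 = 65.3% → Coastal S&L
LTV over 85%: Lender B 20/60 = 33.3%, Coastal S&L 174/421 = 41.3% → Coastal S&L
LTV 70–85%: Lender B 90/177 = 50.8%, Coastal S&L 113/191 = 59.2% → Coastal S&L
Overall: Lender B 620/1106 = 56.1%, Coastal S&L 336/687 = 48.9% → Lender B
Coastal S&L wins each loan-to-value group but Lender B wins overall — the comparison reverses. Coastal S&L's loans skew toward LTV over 85%, which has a lower base rate.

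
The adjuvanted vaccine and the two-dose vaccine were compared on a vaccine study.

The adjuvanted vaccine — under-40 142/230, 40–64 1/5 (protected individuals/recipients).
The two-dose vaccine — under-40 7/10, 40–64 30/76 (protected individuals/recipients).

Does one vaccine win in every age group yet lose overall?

Under-40: the adjuvanted vaccine 142/230 = 61.7%, the two-dose vaccine 7/10 = 70.0% → the two-dose vaccine
40–64: the adjuvanted vaccine 1/5 = 20.0%, the two-dose vaccine 30/76 = 39.5% → the two-dose vaccine
Overall: the adjuvanted vaccine 143/235 = 60.9%, the two-dose vaccine 37/86 = 43.0% → the adjuvanted vaccine
The two-dose vaccine wins each age group but the adjuvanted vaccine wins overall — the comparison reverses. The two-dose vaccine's recipients skew toward 40–64, which has a lower base rate.

Yes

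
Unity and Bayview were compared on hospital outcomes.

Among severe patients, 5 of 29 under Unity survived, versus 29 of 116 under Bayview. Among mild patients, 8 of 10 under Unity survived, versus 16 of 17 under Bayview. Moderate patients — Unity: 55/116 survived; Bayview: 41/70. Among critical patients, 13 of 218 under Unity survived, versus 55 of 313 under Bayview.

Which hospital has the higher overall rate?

Bayview

Severe: Unity 5/29 = 17.2%, Bayview 29/116 = 25.0% → Bayview
Mild: Unity 8/10 = 80.0%, Bayview 16/17 = 94.1% → Bayview
Moderate: Unity 55/116 = 47.4%, Bayview 41/70 = 58.6% → Bayview
Critical: Unity 13/218 = 6.0%, Bayview 55/313 = 17.6% → Bayview
Overall: Unity 81/373 = 21.7%, Bayview 141/516 = 27.3% → Bayview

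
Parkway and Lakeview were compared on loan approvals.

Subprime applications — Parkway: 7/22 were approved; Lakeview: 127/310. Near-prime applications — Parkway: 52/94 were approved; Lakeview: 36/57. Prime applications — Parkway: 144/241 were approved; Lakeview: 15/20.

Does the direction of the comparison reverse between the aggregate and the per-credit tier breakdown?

Subprime: Parkway 7/22 = 31.8%, Lakeview 127/310 = 41.0% → Lakeview
Near-prime: Parkway 52/94 = 55.3%, Lakeview 36/57 = 63.2% → Lakeview
Prime: Parkway 144/241 = 59.8%, Lakeview 15/20 = 75.0% → Lakeview
Overall: Parkway 203/357 = 56.9%, Lakeview 178/387 = 46.0% → Parkway
Lakeview wins each credit group but Parkway wins overall — the comparison reverses. Lakeview's applications skew toward subprime, which has a lower base rate.

Yes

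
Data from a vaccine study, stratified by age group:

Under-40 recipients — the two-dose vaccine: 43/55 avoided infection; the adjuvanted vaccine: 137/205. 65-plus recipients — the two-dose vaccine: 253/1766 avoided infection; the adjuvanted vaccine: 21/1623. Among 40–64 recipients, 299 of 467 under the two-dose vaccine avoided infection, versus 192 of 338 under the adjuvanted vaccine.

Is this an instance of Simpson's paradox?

No

Under-40: the two-dose vaccine 43/55 = 78.2%, the adjuvanted vaccine 137/205 = 66.8% → the two-dose vaccine
65-plus: the two-dose vaccine 253/1766 = 14.3%, the adjuvanted vaccine 21/1623 = 1.3% → the two-dose vaccine
40–64: the two-dose vaccine 299/467 = 64.0%, the adjuvanted vaccine 192/338 = 56.8% → the two-dose vaccine
Overall: the two-dose vaccine 595/2288 = 26.0%, the adjuvanted vaccine 350/2166 = 16.2% → the two-dose vaccine
The two-dose vaccine wins overall and in every age group — no reversal.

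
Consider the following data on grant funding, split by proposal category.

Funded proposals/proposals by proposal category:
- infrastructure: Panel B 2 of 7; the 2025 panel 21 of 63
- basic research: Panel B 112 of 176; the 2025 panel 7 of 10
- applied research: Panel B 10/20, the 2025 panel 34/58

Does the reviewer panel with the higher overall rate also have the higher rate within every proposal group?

Infrastructure: Panel B 2/7 = 28.6%, the 2025 panel 21/63 = 33.3% → the 2025 panel
Basic research: Panel B 112/176 = 63.6%, the 2025 panel 7/10 = 70.0% → the 2025 panel
Applied research: Panel B 10/20 = 50.0%, the 2025 panel 34/58 = 58.6% → the 2025 panel
Overall: Panel B 124/203 = 61.1%, the 2025 panel 62/131 = 47.3% → Panel B
The 2025 panel wins each proposal group but Panel B wins overall — the comparison reverses. The 2025 panel's proposals skew toward infrastructure, which has a lower base rate.

No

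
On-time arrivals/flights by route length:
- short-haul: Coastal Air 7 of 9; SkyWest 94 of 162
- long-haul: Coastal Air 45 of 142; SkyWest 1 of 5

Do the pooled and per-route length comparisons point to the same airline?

No

Short-haul: Coastal Air 7/9 = 77.8%, SkyWest 94/162 = 58.0% → Coastal Air
Long-haul: Coastal Air 45/142 = 31.7%, SkyWest 1/5 = 20.0% → Coastal Air
Overall: Coastal Air 52/151 = 34.4%, SkyWest 95/167 = 56.9% → SkyWest
Coastal Air wins each route group but SkyWest wins overall — the comparison reverses. Coastal Air's flights skew toward long-haul, which has a lower base rate.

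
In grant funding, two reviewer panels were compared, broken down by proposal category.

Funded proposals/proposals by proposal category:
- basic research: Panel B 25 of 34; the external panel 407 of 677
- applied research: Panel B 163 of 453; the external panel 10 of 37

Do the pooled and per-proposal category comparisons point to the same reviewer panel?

Basic research: Panel B 25/34 = 73.5%, the external panel 407/677 = 60.1% → Panel B
Applied research: Panel B 163/453 = 36.0%, the external panel 10/37 = 27.0% → Panel B
Overall: Panel B 188/487 = 38.6%, the external panel 417/714 = 58.4% → the external panel
Panel B wins each proposal group but the external panel wins overall — the comparison reverses. Panel B's proposals skew toward applied research, which has a lower base rate.

No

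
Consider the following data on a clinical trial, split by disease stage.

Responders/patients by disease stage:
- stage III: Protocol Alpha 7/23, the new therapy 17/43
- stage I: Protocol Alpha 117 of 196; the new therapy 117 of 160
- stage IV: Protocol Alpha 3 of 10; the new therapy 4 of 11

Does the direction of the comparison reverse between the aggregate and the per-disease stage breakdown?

Stage III: Protocol Alpha 7/23 = 30.4%, the new therapy 17/43 = 39.5% → the new therapy
Stage I: Protocol Alpha 117/196 = 59.7%, the new therapy 117/160 = 73.1% → the new therapy
Stage IV: Protocol Alpha 3/10 = 30.0%, the new therapy 4/11 = 36.4% → the new therapy
Overall: Protocol Alpha 127/229 = 55.5%, the new therapy 138/214 = 64.5% → the new therapy
The new therapy wins overall and in every disease group — no reversal.

No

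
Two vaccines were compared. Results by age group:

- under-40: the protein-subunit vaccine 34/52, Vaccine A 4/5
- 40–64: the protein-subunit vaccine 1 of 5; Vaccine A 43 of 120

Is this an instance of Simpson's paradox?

Under-40: the protein-subunit vaccine 34/52 = 65.4%, Vaccine A 4/5 = 80.0% → Vaccine A
40–64: the protein-subunit vaccine 1/5 = 20.0%, Vaccine A 43/120 = 35.8% → Vaccine A
Overall: the protein-subunit vaccine 35/57 = 61.4%, Vaccine A 47/125 = 37.6% → the protein-subunit vaccine
Vaccine A wins each age group but the protein-subunit vaccine wins overall — the comparison reverses. Vaccine A's recipients skew toward 40–64, which has a lower base rate.

Yes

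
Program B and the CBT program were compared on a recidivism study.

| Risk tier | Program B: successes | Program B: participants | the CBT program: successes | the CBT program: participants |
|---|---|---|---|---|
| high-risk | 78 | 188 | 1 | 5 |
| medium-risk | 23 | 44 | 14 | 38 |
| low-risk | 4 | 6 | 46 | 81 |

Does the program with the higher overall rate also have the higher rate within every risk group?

High-risk: Program B 78/188 = 41.5%, the CBT program 1/5 = 20.0% → Program B
Medium-risk: Program B 23/44 = 52.3%, the CBT program 14/38 = 36.8% → Program B
Low-risk: Program B 4/6 = 66.7%, the CBT program 46/81 = 56.8% → Program B
Overall: Program B 105/238 = 44.1%, the CBT program 61/124 = 49.2% → the CBT program
Program B wins each risk group but the CBT program wins overall — the comparison reverses. Program B's participants skew toward high-risk, which has a lower base rate.

No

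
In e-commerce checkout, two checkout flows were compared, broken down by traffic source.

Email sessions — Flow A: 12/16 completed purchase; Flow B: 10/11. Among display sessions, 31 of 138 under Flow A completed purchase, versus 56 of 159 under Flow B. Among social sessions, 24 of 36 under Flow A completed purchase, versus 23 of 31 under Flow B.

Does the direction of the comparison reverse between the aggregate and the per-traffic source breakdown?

Email: Flow A 12/16 = 75.0%, Flow B 10/11 = 90.9% → Flow B
Display: Flow A 31/138 = 22.5%, Flow B 56/159 = 35.2% → Flow B
Social: Flow A 24/36 = 66.7%, Flow B 23/31 = 74.2% → Flow B
Overall: Flow A 67/190 = 35.3%, Flow B 89/201 = 44.3% → Flow B
Flow B wins overall and in every traffic group — no reversal.

No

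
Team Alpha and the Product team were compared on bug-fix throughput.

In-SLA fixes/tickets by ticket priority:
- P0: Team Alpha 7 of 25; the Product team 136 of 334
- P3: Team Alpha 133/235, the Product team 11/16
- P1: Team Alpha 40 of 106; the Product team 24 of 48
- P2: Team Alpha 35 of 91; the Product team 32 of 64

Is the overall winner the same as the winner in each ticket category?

No

P0: Team Alpha 7/25 = 28.0%, the Product team 136/334 = 40.7% → the Product team
P3: Team Alpha 133/235 = 56.6%, the Product team 11/16 = 68.8% → the Product team
P1: Team Alpha 40/106 = 37.7%, the Product team 24/48 = 50.0% → the Product team
P2: Team Alpha 35/91 = 38.5%, the Product team 32/64 = 50.0% → the Product team
Overall: Team Alpha 215/457 = 47.0%, the Product team 203/462 = 43.9% → Team Alpha
The Product team wins each ticket group but Team Alpha wins overall — the comparison reverses. The Product team's tickets skew toward P0, which has a lower base rate.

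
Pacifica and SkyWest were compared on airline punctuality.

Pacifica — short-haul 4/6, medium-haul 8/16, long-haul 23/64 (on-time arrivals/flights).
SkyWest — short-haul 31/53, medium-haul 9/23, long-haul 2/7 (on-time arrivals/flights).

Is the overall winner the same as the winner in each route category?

Short-haul: Pacifica 4/6 = 66.7%, SkyWest 31/53 = 58.5% → Pacifica
Medium-haul: Pacifica 8/16 = 50.0%, SkyWest 9/23 = 39.1% → Pacifica
Long-haul: Pacifica 23/64 = 35.9%, SkyWest 2/7 = 28.6% → Pacifica
Overall: Pacifica 35/86 = 40.7%, SkyWest 42/83 = 50.6% → SkyWest
Pacifica wins each route group but SkyWest wins overall — the comparison reverses. Pacifica's flights skew toward long-haul, which has a lower base rate.

No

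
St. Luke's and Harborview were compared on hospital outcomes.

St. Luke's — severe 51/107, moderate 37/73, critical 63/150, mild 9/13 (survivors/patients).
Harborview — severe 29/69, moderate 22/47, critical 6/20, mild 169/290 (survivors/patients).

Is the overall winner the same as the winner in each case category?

No

Severe: St. Luke's 51/107 = 47.7%, Harborview 29/69 = 42.0% → St. Luke's
Moderate: St. Luke's 37/73 = 50.7%, Harborview 22/47 = 46.8% → St. Luke's
Critical: St. Luke's 63/150 = 42.0%, Harborview 6/20 = 30.0% → St. Luke's
Mild: St. Luke's 9/13 = 69.2%, Harborview 169/290 = 58.3% → St. Luke's
Overall: St. Luke's 160/343 = 46.6%, Harborview 226/426 = 53.1% → Harborview
St. Luke's wins each case group but Harborview wins overall — the comparison reverses. St. Luke's's patients skew toward critical, which has a lower base rate.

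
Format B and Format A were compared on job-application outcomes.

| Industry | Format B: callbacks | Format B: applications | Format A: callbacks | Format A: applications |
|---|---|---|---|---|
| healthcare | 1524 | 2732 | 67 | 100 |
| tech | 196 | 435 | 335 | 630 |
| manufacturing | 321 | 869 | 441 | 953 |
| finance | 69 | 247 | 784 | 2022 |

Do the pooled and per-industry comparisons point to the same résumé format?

Healthcare: Format B 1524/2732 = 55.8%, Format A 67/100 = 67.0% → Format A
Tech: Format B 196/435 = 45.1%, Format A 335/630 = 53.2% → Format A
Manufacturing: Format B 321/869 = 36.9%, Format A 441/953 = 46.3% → Format A
Finance: Format B 69/247 = 27.9%, Format A 784/2022 = 38.8% → Format A
Overall: Format B 2110/4283 = 49.3%, Format A 1627/3705 = 43.9% → Format B
Format A wins each industry group but Format B wins overall — the comparison reverses. Format A's applications skew toward finance, which has a lower base rate.

No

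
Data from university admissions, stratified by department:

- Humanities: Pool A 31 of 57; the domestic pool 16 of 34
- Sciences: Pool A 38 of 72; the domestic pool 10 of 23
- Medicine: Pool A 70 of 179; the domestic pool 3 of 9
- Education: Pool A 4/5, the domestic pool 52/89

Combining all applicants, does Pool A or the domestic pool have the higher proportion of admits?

Humanities: Pool A 31/57 = 54.4%, the domestic pool 16/34 = 47.1% → Pool A
Sciences: Pool A 38/72 = 52.8%, the domestic pool 10/23 = 43.5% → Pool A
Medicine: Pool A 70/179 = 39.1%, the domestic pool 3/9 = 33.3% → Pool A
Education: Pool A 4/5 = 80.0%, the domestic pool 52/89 = 58.4% → Pool A
Overall: Pool A 143/313 = 45.7%, the domestic pool 81/155 = 52.3% → the domestic pool
(Pool A wins every department group but the domestic pool wins overall — Pool A's applicants skew toward the low-rate Medicine group.)

the domestic pool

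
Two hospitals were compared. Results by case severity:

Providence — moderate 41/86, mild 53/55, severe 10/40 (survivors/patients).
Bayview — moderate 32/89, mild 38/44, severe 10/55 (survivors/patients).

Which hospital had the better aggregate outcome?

Moderate: Providence 41/86 = 47.7%, Bayview 32/89 = 36.0% → Providence
Mild: Providence 53/55 = 96.4%, Bayview 38/44 = 86.4% → Providence
Severe: Providence 10/40 = 25.0%, Bayview 10/55 = 18.2% → Providence
Overall: Providence 104/181 = 57.5%, Bayview 80/188 = 42.6% → Providence

Providence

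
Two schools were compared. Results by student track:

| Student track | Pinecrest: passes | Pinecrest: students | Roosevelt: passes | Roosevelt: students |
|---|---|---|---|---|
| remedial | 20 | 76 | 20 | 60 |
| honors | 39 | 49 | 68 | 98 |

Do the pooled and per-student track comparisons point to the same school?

No

Remedial: Pinecrest 20/76 = 26.3%, Roosevelt 20/60 = 33.3% → Roosevelt
Honors: Pinecrest 39/49 = 79.6%, Roosevelt 68/98 = 69.4% → Pinecrest
Overall: Pinecrest 59/125 = 47.2%, Roosevelt 88/158 = 55.7% → Roosevelt
Neither sweeps: Pinecrest wins 1 of 2 groups, Roosevelt wins 1. Roosevelt wins overall but not every group — no Simpson reversal.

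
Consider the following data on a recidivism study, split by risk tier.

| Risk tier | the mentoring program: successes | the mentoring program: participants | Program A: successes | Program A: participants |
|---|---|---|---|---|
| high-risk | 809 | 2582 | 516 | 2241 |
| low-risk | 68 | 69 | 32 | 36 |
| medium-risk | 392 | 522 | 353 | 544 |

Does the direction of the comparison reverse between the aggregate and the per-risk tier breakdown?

No

High-risk: the mentoring program 809/2582 = 31.3%, Program A 516/2241 = 23.0% → the mentoring program
Low-risk: the mentoring program 68/69 = 98.6%, Program A 32/36 = 88.9% → the mentoring program
Medium-risk: the mentoring program 392/522 = 75.1%, Program A 353/544 = 64.9% → the mentoring program
Overall: the mentoring program 1269/3173 = 40.0%, Program A 901/2821 = 31.9% → the mentoring program
The mentoring program wins overall and in every risk group — no reversal.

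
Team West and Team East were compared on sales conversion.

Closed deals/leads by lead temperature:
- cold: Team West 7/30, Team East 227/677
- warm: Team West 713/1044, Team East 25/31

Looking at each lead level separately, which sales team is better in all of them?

Cold: Team West 7/30 = 23.3%, Team East 227/677 = 33.5% → Team East
Warm: Team West 713/1044 = 68.3%, Team East 25/31 = 80.6% → Team East
Team East has the higher rate in both groups.

Team East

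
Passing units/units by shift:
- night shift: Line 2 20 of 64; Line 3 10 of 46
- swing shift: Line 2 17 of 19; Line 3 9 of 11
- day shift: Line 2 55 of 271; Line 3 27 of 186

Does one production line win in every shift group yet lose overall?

No

Night shift: Line 2 20/64 = 31.2%, Line 3 10/46 = 21.7% → Line 2
Swing shift: Line 2 17/19 = 89.5%, Line 3 9/11 = 81.8% → Line 2
Day shift: Line 2 55/271 = 20.3%, Line 3 27/186 = 14.5% → Line 2
Overall: Line 2 92/354 = 26.0%, Line 3 46/243 = 18.9% → Line 2
Line 2 wins overall and in every shift group — no reversal.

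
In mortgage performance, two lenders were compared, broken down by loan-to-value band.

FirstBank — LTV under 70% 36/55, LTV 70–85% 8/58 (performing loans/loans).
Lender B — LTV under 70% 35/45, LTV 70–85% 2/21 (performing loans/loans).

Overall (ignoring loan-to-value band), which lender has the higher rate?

Lender B

LTV under 70%: FirstBank 36/55 = 65.5%, Lender B 35/45 = 77.8% → Lender B
LTV 70–85%: FirstBank 8/58 = 13.8%, Lender B 2/21 = 9.5% → FirstBank
Overall: FirstBank 44/113 = 38.9%, Lender B 37/66 = 56.1% → Lender B
(Neither sweeps every loan-to-value group, but Lender B has the higher pooled rate.)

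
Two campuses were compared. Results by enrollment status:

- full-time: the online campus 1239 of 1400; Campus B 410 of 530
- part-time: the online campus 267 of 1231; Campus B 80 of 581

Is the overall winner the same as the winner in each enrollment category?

Yes

Full-time: the online campus 1239/1400 = 88.5%, Campus B 410/530 = 77.4% → the online campus
Part-time: the online campus 267/1231 = 21.7%, Campus B 80/581 = 13.8% → the online campus
Overall: the online campus 1506/2631 = 57.2%, Campus B 490/1111 = 44.1% → the online campus
The online campus wins overall and in every enrollment group — no reversal.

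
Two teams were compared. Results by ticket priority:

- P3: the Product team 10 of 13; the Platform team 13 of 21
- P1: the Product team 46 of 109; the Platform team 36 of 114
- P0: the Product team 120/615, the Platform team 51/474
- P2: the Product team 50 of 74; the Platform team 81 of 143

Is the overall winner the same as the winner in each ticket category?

Yes

P3: the Product team 10/13 = 76.9%, the Platform team 13/21 = 61.9% → the Product team
P1: the Product team 46/109 = 42.2%, the Platform team 36/114 = 31.6% → the Product team
P0: the Product team 120/615 = 19.5%, the Platform team 51/474 = 10.8% → the Product team
P2: the Product team 50/74 = 67.6%, the Platform team 81/143 = 56.6% → the Product team
Overall: the Product team 226/811 = 27.9%, the Platform team 181/752 = 24.1% → the Product team
The Product team wins overall and in every ticket group — no reversal.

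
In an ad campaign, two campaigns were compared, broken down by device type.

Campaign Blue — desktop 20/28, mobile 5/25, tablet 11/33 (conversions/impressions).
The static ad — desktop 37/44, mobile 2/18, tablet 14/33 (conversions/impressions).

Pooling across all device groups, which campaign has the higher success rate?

the static ad

Desktop: Campaign Blue 20/28 = 71.4%, the static ad 37/44 = 84.1% → the static ad
Mobile: Campaign Blue 5/25 = 20.0%, the static ad 2/18 = 11.1% → Campaign Blue
Tablet: Campaign Blue 11/33 = 33.3%, the static ad 14/33 = 42.4% → the static ad
Overall: Campaign Blue 36/86 = 41.9%, the static ad 53/95 = 55.8% → the static ad
(Neither sweeps every device group, but the static ad has the higher pooled rate.)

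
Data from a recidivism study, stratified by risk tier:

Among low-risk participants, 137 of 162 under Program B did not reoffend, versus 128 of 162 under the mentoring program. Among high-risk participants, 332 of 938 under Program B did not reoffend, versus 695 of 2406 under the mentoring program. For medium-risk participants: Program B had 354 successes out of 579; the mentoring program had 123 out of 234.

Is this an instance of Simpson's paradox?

Low-risk: Program B 137/162 = 84.6%, the mentoring program 128/162 = 79.0% → Program B
High-risk: Program B 332/938 = 35.4%, the mentoring program 695/2406 = 28.9% → Program B
Medium-risk: Program B 354/579 = 61.1%, the mentoring program 123/234 = 52.6% → Program B
Overall: Program B 823/1679 = 49.0%, the mentoring program 946/2802 = 33.8% → Program B
Program B wins overall and in every risk group — no reversal.

No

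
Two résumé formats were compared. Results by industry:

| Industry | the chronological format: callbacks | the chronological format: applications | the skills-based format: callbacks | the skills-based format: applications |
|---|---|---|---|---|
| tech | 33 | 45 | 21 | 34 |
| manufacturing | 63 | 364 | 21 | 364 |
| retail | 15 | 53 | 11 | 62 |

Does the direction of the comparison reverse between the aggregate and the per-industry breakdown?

Tech: the chronological format 33/45 = 73.3%, the skills-based format 21/34 = 61.8% → the chronological format
Manufacturing: the chronological format 63/364 = 17.3%, the skills-based format 21/364 = 5.8% → the chronological format
Retail: the chronological format 15/53 = 28.3%, the skills-based format 11/62 = 17.7% → the chronological format
Overall: the chronological format 111/462 = 24.0%, the skills-based format 53/460 = 11.5% → the chronological format
The chronological format wins overall and in every industry group — no reversal.

No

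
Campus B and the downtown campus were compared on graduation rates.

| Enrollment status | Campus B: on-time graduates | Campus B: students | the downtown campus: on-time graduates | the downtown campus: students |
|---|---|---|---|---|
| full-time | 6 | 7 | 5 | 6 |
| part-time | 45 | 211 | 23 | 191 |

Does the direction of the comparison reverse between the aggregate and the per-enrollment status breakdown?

No

Full-time: Campus B 6/7 = 85.7%, the downtown campus 5/6 = 83.3% → Campus B
Part-time: Campus B 45/211 = 21.3%, the downtown campus 23/191 = 12.0% → Campus B
Overall: Campus B 51/218 = 23.4%, the downtown campus 28/197 = 14.2% → Campus B
Campus B wins overall and in every enrollment group — no reversal.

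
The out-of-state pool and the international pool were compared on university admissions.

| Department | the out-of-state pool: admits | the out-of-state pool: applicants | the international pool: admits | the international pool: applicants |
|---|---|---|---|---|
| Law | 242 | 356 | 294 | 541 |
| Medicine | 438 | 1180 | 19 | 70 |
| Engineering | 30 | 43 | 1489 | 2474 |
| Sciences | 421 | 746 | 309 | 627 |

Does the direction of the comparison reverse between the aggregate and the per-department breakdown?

Law: the out-of-state pool 242/356 = 68.0%, the international pool 294/541 = 54.3% → the out-of-state pool
Medicine: the out-of-state pool 438/1180 = 37.1%, the international pool 19/70 = 27.1% → the out-of-state pool
Engineering: the out-of-state pool 30/43 = 69.8%, the international pool 1489/2474 = 60.2% → the out-of-state pool
Sciences: the out-of-state pool 421/746 = 56.4%, the international pool 309/627 = 49.3% → the out-of-state pool
Overall: the out-of-state pool 1131/2325 = 48.6%, the international pool 2111/3712 = 56.9% → the international pool
The out-of-state pool wins each department group but the international pool wins overall — the comparison reverses. The out-of-state pool's applicants skew toward Medicine, which has a lower base rate.

Yes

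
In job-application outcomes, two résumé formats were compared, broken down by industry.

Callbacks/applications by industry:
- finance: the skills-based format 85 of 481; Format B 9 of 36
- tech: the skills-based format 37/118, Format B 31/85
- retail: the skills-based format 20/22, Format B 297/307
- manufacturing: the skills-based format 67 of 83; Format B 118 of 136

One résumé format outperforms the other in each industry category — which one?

Format B

Finance: the skills-based format 85/481 = 17.7%, Format B 9/36 = 25.0% → Format B
Tech: the skills-based format 37/118 = 31.4%, Format B 31/85 = 36.5% → Format B
Retail: the skills-based format 20/22 = 90.9%, Format B 297/307 = 96.7% → Format B
Manufacturing: the skills-based format 67/83 = 80.7%, Format B 118/136 = 86.8% → Format B
Format B has the higher rate in all 4 groups.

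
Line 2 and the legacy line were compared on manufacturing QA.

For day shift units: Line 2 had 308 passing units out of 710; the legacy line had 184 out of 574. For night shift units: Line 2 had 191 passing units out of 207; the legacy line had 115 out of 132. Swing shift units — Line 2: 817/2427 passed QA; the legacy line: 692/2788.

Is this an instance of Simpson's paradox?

Day shift: Line 2 308/710 = 43.4%, the legacy line 184/574 = 32.1% → Line 2
Night shift: Line 2 191/207 = 92.3%, the legacy line 115/132 = 87.1% → Line 2
Swing shift: Line 2 817/2427 = 33.7%, the legacy line 692/2788 = 24.8% → Line 2
Overall: Line 2 1316/3344 = 39.4%, the legacy line 991/3494 = 28.4% → Line 2
Line 2 wins overall and in every shift group — no reversal.

No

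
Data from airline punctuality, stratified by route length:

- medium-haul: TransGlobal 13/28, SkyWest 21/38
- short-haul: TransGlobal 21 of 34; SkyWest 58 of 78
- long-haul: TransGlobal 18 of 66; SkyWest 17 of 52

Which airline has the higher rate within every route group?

Medium-haul: TransGlobal 13/28 = 46.4%, SkyWest 21/38 = 55.3% → SkyWest
Short-haul: TransGlobal 21/34 = 61.8%, SkyWest 58/78 = 74.4% → SkyWest
Long-haul: TransGlobal 18/66 = 27.3%, SkyWest 17/52 = 32.7% → SkyWest
SkyWest has the higher rate in all 3 groups.

SkyWest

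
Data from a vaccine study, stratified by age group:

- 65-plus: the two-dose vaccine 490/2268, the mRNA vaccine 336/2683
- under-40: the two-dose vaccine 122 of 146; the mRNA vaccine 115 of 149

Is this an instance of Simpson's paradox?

No

65-plus: the two-dose vaccine 490/2268 = 21.6%, the mRNA vaccine 336/2683 = 12.5% → the two-dose vaccine
Under-40: the two-dose vaccine 122/146 = 83.6%, the mRNA vaccine 115/149 = 77.2% → the two-dose vaccine
Overall: the two-dose vaccine 612/2414 = 25.4%, the mRNA vaccine 451/2832 = 15.9% → the two-dose vaccine
The two-dose vaccine wins overall and in every age group — no reversal.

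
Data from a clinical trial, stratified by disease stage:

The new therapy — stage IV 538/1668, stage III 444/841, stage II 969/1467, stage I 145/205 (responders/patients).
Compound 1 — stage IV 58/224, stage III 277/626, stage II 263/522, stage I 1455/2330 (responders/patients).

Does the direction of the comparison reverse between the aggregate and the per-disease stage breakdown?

Yes

Stage IV: the new therapy 538/1668 = 32.3%, Compound 1 58/224 = 25.9% → the new therapy
Stage III: the new therapy 444/841 = 52.8%, Compound 1 277/626 = 44.2% → the new therapy
Stage II: the new therapy 969/1467 = 66.1%, Compound 1 263/522 = 50.4% → the new therapy
Stage I: the new therapy 145/205 = 70.7%, Compound 1 1455/2330 = 62.4% → the new therapy
Overall: the new therapy 2096/4181 = 50.1%, Compound 1 2053/3702 = 55.5% → Compound 1
The new therapy wins each disease group but Compound 1 wins overall — the comparison reverses. The new therapy's patients skew toward stage IV, which has a lower base rate.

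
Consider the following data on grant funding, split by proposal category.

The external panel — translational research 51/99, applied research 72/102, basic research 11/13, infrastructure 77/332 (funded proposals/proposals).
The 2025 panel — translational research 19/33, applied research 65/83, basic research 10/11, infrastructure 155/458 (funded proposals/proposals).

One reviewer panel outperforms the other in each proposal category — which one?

Translational research: the external panel 51/99 = 51.5%, the 2025 panel 19/33 = 57.6% → the 2025 panel
Applied research: the external panel 72/102 = 70.6%, the 2025 panel 65/83 = 78.3% → the 2025 panel
Basic research: the external panel 11/13 = 84.6%, the 2025 panel 10/11 = 90.9% → the 2025 panel
Infrastructure: the external panel 77/332 = 23.2%, the 2025 panel 155/458 = 33.8% → the 2025 panel
The 2025 panel has the higher rate in all 4 groups.

the 2025 panel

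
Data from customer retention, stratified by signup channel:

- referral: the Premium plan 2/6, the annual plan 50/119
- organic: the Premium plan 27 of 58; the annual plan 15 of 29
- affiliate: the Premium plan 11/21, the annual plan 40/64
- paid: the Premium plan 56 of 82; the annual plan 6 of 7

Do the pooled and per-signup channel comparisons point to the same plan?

Referral: the Premium plan 2/6 = 33.3%, the annual plan 50/119 = 42.0% → the annual plan
Organic: the Premium plan 27/58 = 46.6%, the annual plan 15/29 = 51.7% → the annual plan
Affiliate: the Premium plan 11/21 = 52.4%, the annual plan 40/64 = 62.5% → the annual plan
Paid: the Premium plan 56/82 = 68.3%, the annual plan 6/7 = 85.7% → the annual plan
Overall: the Premium plan 96/167 = 57.5%, the annual plan 111/219 = 50.7% → the Premium plan
The annual plan wins each signup group but the Premium plan wins overall — the comparison reverses. The annual plan's customers skew toward referral, which has a lower base rate.

No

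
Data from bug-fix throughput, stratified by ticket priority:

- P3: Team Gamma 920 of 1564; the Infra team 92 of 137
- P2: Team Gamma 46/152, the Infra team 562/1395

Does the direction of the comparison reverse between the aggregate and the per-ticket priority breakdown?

P3: Team Gamma 920/1564 = 58.8%, the Infra team 92/137 = 67.2% → the Infra team
P2: Team Gamma 46/152 = 30.3%, the Infra team 562/1395 = 40.3% → the Infra team
Overall: Team Gamma 966/1716 = 56.3%, the Infra team 654/1532 = 42.7% → Team Gamma
The Infra team wins each ticket group but Team Gamma wins overall — the comparison reverses. The Infra team's tickets skew toward P2, which has a lower base rate.

Yes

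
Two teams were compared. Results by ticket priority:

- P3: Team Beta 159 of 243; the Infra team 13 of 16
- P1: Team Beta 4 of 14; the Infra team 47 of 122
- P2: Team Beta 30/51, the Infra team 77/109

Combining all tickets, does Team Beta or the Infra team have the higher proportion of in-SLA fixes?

P3: Team Beta 159/243 = 65.4%, the Infra team 13/16 = 81.2% → the Infra team
P1: Team Beta 4/14 = 28.6%, the Infra team 47/122 = 38.5% → the Infra team
P2: Team Beta 30/51 = 58.8%, the Infra team 77/109 = 70.6% → the Infra team
Overall: Team Beta 193/308 = 62.7%, the Infra team 137/247 = 55.5% → Team Beta
(The Infra team wins every ticket group but Team Beta wins overall — the Infra team's tickets skew toward the low-rate P1 group.)

Team Beta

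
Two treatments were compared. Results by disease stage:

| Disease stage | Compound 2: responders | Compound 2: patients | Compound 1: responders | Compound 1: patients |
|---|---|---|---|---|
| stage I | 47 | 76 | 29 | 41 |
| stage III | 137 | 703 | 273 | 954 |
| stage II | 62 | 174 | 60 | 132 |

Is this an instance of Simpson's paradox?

Stage I: Compound 2 47/76 = 61.8%, Compound 1 29/41 = 70.7% → Compound 1
Stage III: Compound 2 137/703 = 19.5%, Compound 1 273/954 = 28.6% → Compound 1
Stage II: Compound 2 62/174 = 35.6%, Compound 1 60/132 = 45.5% → Compound 1
Overall: Compound 2 246/953 = 25.8%, Compound 1 362/1127 = 32.1% → Compound 1
Compound 1 wins overall and in every disease group — no reversal.

No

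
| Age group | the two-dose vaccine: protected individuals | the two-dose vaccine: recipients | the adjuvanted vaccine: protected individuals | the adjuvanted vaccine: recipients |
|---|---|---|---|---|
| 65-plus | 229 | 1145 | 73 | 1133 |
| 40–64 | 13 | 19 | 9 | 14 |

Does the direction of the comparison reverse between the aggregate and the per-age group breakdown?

65-plus: the two-dose vaccine 229/1145 = 20.0%, the adjuvanted vaccine 73/1133 = 6.4% → the two-dose vaccine
40–64: the two-dose vaccine 13/19 = 68.4%, the adjuvanted vaccine 9/14 = 64.3% → the two-dose vaccine
Overall: the two-dose vaccine 242/1164 = 20.8%, the adjuvanted vaccine 82/1147 = 7.1% → the two-dose vaccine
The two-dose vaccine wins overall and in every age group — no reversal.

No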